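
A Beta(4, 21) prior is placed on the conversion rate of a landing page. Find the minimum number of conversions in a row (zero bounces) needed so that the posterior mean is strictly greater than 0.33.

k = 7

After k conversions and 0 bounces the posterior is Beta(4+k, 21), with mean (4+k)/(4+21+k).
Set (4+k)/(25+k) > 0.33 and solve: k > (0.33·25 − 4)/(1 − 0.33) = 6.343.
The smallest integer exceeding 6.343 is 7.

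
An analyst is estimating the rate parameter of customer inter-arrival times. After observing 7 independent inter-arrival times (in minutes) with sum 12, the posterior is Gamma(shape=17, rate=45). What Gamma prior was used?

Gamma–exponential conjugacy: posterior shape = α + n, posterior rate = β + Σtᵢ.
So α = 17 − 7 = 10 and β = 45 − 12 = 33.

Gamma(shape=10, rate=33)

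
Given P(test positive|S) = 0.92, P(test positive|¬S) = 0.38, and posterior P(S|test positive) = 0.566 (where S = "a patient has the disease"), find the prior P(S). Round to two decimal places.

P(S) = 0.35

In odds form, posterior odds = prior odds × likelihood ratio, so prior odds = posterior odds ÷ LR.
Posterior odds = 0.566/(1−0.566) = 1.3041. LR = 0.92/0.38 = 2.4211.
Prior odds = 1.3041/2.4211 = 0.5386, so P(S) = 0.5386/(1+0.5386) ≈ 0.35.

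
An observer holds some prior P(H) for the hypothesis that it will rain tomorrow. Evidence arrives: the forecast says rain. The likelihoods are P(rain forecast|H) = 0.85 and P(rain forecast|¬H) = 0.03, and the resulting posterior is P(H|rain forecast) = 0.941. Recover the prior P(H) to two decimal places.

Bayes' rule in odds form gives O(H|E) = O(H)·[P(E|H)/P(E|¬H)], hence O(H) = O(H|E)/LR.
Posterior odds = 0.941/(1−0.941) = 15.9492. LR = 0.85/0.03 = 28.3333.
Prior odds = 15.9492/28.3333 = 0.5629, so P(H) = 0.5629/(1+0.5629) ≈ 0.36.

P(H) = 0.36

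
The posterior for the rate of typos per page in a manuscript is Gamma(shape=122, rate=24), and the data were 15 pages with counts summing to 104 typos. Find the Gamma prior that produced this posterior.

A Gamma(α, β) prior (rate parametrization) on a Poisson rate with n observations summing to S gives posterior Gamma(α+S, β+n).
So α = 122 − 104 = 18 and β = 24 − 15 = 9.

Gamma(shape=18, rate=9)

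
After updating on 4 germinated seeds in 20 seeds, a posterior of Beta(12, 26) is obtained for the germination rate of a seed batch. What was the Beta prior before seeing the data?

Beta is conjugate to the binomial likelihood: posterior = Beta(a+s, b+f).
So a = 12 − 4 = 8 and b = 26 − 16 = 10.

Beta(8, 10)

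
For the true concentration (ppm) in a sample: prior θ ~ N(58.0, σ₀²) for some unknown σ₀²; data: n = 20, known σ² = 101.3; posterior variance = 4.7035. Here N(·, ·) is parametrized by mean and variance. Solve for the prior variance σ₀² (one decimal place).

σ₀² = 65.9

Posterior precision equals prior precision plus data precision: 1/σ_n² = 1/σ₀² + n/σ².
So 1/σ₀² = 1/4.7035 − 20/101.3 = 0.212608 − 0.197433 = 0.015175.
Hence σ₀² = 1/0.015175 ≈ 65.9.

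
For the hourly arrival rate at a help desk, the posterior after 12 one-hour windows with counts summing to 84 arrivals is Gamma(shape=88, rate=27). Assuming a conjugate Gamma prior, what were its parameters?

Gamma(shape=4, rate=15)

Gamma–Poisson conjugacy: posterior shape = α + Σxᵢ, posterior rate = β + n.
So α = 88 − 84 = 4 and β = 27 − 12 = 15.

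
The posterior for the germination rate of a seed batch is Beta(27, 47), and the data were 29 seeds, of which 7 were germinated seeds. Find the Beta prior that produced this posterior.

Beta(20, 25)

Beta is conjugate to the binomial likelihood: posterior = Beta(α+s, β+f).
So α = 27 − 7 = 20 and β = 47 − 22 = 25.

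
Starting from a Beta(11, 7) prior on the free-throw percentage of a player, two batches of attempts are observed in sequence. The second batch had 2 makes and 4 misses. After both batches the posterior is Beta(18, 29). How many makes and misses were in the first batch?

Because Beta–binomial updating is additive in the counts, the combined data contributed (α_post−α_prior, β_post−β_prior) successes and failures.
Total across both batches: 18−11=7 makes, 29−7=22 misses.
Subtract the second batch: 7−2=5 makes and 22−4=18 misses.

5 makes and 18 misses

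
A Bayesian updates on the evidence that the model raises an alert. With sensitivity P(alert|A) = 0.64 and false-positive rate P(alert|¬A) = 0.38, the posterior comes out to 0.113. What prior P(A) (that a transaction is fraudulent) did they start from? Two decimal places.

P(A) = 0.07

Bayes' rule in odds form gives O(A|E) = O(A)·[P(E|A)/P(E|¬A)], hence O(A) = O(A|E)/LR.
Posterior odds = 0.113/(1−0.113) = 0.1274. LR = 0.64/0.38 = 1.6842.
Prior odds = 0.1274/1.6842 = 0.0756, so P(A) = 0.0756/(1+0.0756) ≈ 0.07.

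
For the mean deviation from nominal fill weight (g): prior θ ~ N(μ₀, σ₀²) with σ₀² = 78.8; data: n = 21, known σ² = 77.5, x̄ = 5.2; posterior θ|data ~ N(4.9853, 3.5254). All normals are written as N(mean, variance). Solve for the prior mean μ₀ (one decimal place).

With known observation variance, the Normal–Normal posterior has precision τ_n = τ₀ + n/σ² and mean μ_n = (τ₀μ₀ + (n/σ²)x̄)/τ_n.
Here τ₀ = 1/78.8 = 0.012690 and τ_data = 21/77.5 = 0.270968, so τ_n = 0.283658.
Rearranging for μ₀: μ₀ = (μ_n·τ_n − τ_data·x̄)/τ₀ = (4.9853·0.283658 − 0.270968·5.2) / 0.012690 = 0.005087/0.012690 ≈ 0.4.

μ₀ = 0.4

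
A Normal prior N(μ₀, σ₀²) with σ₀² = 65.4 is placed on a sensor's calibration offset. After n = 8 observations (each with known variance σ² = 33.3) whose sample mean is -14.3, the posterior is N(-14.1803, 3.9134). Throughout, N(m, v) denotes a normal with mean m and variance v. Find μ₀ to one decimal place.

μ₀ = -12.3

The posterior mean is a precision-weighted average: μ_n = (τ₀μ₀ + τ_data·x̄)/(τ₀+τ_data), with τ₀=1/σ₀² and τ_data=n/σ².
Here τ₀ = 1/65.4 = 0.015291 and τ_data = 8/33.3 = 0.240240, so τ_n = 0.255531.
Rearranging for μ₀: μ₀ = (μ_n·τ_n − τ_data·x̄)/τ₀ = (-14.1803·0.255531 − 0.240240·-14.3) / 0.015291 = -0.188074/0.015291 ≈ -12.3.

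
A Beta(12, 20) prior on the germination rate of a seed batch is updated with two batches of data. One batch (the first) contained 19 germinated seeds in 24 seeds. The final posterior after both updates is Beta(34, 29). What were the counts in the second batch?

3 germinated seeds and 4 non-germinating seeds

Sequential conjugate updates are equivalent to a single update on the pooled data, so total successes = posterior α − prior α and total failures = posterior β − prior β.
Total across both batches: 34−12=22 germinated seeds, 29−20=9 non-germinating seeds.
Subtract the first batch: 22−19=3 germinated seeds and 9−5=4 non-germinating seeds.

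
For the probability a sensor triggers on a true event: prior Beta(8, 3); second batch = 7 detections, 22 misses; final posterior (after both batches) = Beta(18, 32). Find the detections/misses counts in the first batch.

3 detections and 7 misses

Sequential conjugate updates are equivalent to a single update on the pooled data, so total successes = posterior α − prior α and total failures = posterior β − prior β.
Total across both batches: 18−8=10 detections, 32−3=29 misses.
Subtract the second batch: 10−7=3 detections and 29−22=7 misses.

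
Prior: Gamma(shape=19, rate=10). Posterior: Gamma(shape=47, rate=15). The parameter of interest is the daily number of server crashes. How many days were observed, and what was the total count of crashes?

Gamma–Poisson conjugacy: posterior shape = α + Σxᵢ, posterior rate = β + n.
Matching: Σxᵢ = 47 − 19 = 28 and n = 15 − 10 = 5.

n = 5 days with total 28 crashes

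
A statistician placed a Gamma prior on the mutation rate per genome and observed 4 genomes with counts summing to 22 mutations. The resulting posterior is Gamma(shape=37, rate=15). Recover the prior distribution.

Gamma(shape=15, rate=11)

Gamma–Poisson conjugacy: posterior shape = α + Σxᵢ, posterior rate = β + n.
So α = 37 − 22 = 15 and β = 15 − 4 = 11.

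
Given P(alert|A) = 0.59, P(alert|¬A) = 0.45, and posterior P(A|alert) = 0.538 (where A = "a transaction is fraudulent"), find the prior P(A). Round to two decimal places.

Bayes' rule in odds form gives O(A|E) = O(A)·[P(E|A)/P(E|¬A)], hence O(A) = O(A|E)/LR.
Posterior odds = 0.538/(1−0.538) = 1.1645. LR = 0.59/0.45 = 1.3111.
Prior odds = 1.1645/1.3111 = 0.8882, so P(A) = 0.8882/(1+0.8882) ≈ 0.47.

P(A) = 0.47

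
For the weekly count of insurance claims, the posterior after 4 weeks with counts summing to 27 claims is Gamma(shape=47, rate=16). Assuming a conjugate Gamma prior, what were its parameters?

Gamma–Poisson conjugacy: posterior shape = α + Σxᵢ, posterior rate = β + n.
So α = 47 − 27 = 20 and β = 16 − 4 = 12.

Gamma(shape=20, rate=12)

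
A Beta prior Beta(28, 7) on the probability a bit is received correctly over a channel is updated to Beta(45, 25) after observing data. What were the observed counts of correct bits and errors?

17 correct bits and 18 errors

A Beta(α, β) prior with s successes and f failures in binomial data gives a Beta(α+s, β+f) posterior.
Match parameters: s=45−28=17, f=25−7=18.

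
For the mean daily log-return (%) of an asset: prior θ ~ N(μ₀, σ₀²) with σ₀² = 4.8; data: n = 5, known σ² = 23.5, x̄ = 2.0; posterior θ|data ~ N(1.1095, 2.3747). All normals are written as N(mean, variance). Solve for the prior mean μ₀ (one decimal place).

μ₀ = 0.2

With known observation variance, the Normal–Normal posterior has precision τ_n = τ₀ + n/σ² and mean μ_n = (τ₀μ₀ + (n/σ²)x̄)/τ_n.
Here τ₀ = 1/4.8 = 0.208333 and τ_data = 5/23.5 = 0.212766, so τ_n = 0.421099.
Rearranging for μ₀: μ₀ = (μ_n·τ_n − τ_data·x̄)/τ₀ = (1.1095·0.421099 − 0.212766·2.0) / 0.208333 = 0.041677/0.208333 ≈ 0.2.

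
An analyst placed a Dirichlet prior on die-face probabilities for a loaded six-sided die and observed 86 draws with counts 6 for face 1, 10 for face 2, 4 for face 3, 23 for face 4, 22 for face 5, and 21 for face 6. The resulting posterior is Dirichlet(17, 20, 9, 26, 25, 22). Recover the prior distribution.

For a Dirichlet(α) prior with multinomial counts c, the posterior is Dirichlet(α + c) componentwise.
Subtract each count from the matching posterior parameter: 17−6=11, 20−10=10, 9−4=5, 26−23=3, 25−22=3, 22−21=1.

Dirichlet(11, 10, 5, 3, 3, 1)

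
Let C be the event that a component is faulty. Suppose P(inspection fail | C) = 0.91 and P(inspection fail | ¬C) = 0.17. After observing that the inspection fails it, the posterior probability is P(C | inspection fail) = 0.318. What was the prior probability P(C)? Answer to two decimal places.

In odds form, posterior odds = prior odds × likelihood ratio, so prior odds = posterior odds ÷ LR.
Posterior odds = 0.318/(1−0.318) = 0.4663. LR = 0.91/0.17 = 5.3529.
Prior odds = 0.4663/5.3529 = 0.0871, so P(C) = 0.0871/(1+0.0871) ≈ 0.08.

P(C) = 0.08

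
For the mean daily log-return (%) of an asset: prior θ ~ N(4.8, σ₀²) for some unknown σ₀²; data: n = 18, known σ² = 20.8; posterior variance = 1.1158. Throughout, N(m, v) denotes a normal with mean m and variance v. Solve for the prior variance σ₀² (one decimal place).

For the Normal–Normal model with known σ², precisions add: τ_n = τ₀ + n/σ².
So 1/σ₀² = 1/1.1158 − 18/20.8 = 0.896218 − 0.865385 = 0.030833.
Hence σ₀² = 1/0.030833 ≈ 32.4.

σ₀² = 32.4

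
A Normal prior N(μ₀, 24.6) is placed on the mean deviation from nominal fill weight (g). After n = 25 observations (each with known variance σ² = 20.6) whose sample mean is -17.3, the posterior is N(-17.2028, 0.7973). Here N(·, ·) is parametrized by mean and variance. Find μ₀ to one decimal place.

With known observation variance, the Normal–Normal posterior has precision τ_n = τ₀ + n/σ² and mean μ_n = (τ₀μ₀ + (n/σ²)x̄)/τ_n.
Here τ₀ = 1/24.6 = 0.040650 and τ_data = 25/20.6 = 1.213592, so τ_n = 1.254242.
Rearranging for μ₀: μ₀ = (μ_n·τ_n − τ_data·x̄)/τ₀ = (-17.2028·1.254242 − 1.213592·-17.3) / 0.040650 = -0.581333/0.040650 ≈ -14.3.

μ₀ = -14.3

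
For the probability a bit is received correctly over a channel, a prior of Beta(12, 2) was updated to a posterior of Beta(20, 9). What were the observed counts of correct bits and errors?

8 correct bits and 7 errors

Under Beta–binomial conjugacy the posterior parameters are (α+s, β+f).
Match parameters: s=20−12=8, f=9−2=7.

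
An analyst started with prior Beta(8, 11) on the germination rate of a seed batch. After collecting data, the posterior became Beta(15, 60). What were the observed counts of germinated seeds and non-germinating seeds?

7 germinated seeds and 49 non-germinating seeds

Under Beta–binomial conjugacy the posterior parameters are (a+s, b+f).
So s = 15 − 8 = 7 and f = 60 − 11 = 49.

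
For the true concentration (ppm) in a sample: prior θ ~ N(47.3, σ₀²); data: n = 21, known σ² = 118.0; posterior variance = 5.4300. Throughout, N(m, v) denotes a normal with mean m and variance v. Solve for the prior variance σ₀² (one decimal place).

For the Normal–Normal model with known σ², precisions add: τ_n = τ₀ + n/σ².
So 1/σ₀² = 1/5.4300 − 21/118.0 = 0.184162 − 0.177966 = 0.006196.
Hence σ₀² = 1/0.006196 ≈ 161.4.

σ₀² = 161.4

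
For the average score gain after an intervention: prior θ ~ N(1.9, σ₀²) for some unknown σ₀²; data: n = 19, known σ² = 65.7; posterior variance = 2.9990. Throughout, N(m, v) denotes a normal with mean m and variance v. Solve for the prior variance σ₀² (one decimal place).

σ₀² = 22.6

For the Normal–Normal model with known σ², precisions add: τ_n = τ₀ + n/σ².
So 1/σ₀² = 1/2.9990 − 19/65.7 = 0.333444 − 0.289193 = 0.044251.
Hence σ₀² = 1/0.044251 ≈ 22.6.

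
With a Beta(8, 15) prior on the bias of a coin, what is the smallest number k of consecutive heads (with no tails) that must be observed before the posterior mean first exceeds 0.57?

k = 12

After k heads and 0 tails the posterior is Beta(8+k, 15), with mean (8+k)/(8+15+k).
Set (8+k)/(23+k) > 0.57 and solve: k > (0.57·23 − 8)/(1 − 0.57) = 11.884.
The smallest integer exceeding 11.884 is 12.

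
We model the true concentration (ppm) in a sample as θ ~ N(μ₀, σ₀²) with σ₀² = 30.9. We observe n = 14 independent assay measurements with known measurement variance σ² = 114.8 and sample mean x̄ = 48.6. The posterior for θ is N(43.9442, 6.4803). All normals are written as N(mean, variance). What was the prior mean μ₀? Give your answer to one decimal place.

μ₀ = 26.4

The posterior mean is a precision-weighted average: μ_n = (τ₀μ₀ + τ_data·x̄)/(τ₀+τ_data), with τ₀=1/σ₀² and τ_data=n/σ².
Here τ₀ = 1/30.9 = 0.032362 and τ_data = 14/114.8 = 0.121951, so τ_n = 0.154313.
Rearranging for μ₀: μ₀ = (μ_n·τ_n − τ_data·x̄)/τ₀ = (43.9442·0.154313 − 0.121951·48.6) / 0.032362 = 0.854343/0.032362 ≈ 26.4.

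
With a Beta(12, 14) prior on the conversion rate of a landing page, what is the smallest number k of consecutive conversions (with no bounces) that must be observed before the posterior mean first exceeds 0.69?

k = 20

After k conversions and 0 bounces the posterior is Beta(12+k, 14), with mean (12+k)/(12+14+k).
Set (12+k)/(26+k) > 0.69 and solve: k > (0.69·26 − 12)/(1 − 0.69) = 19.161.
The smallest integer exceeding 19.161 is 20.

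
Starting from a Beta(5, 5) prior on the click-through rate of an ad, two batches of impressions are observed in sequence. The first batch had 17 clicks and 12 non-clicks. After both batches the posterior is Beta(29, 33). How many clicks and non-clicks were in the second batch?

Sequential conjugate updates are equivalent to a single update on the pooled data, so total successes = posterior α − prior α and total failures = posterior β − prior β.
Total across both batches: 29−5=24 clicks, 33−5=28 non-clicks.
Subtract the first batch: 24−17=7 clicks and 28−12=16 non-clicks.

7 clicks and 16 non-clicks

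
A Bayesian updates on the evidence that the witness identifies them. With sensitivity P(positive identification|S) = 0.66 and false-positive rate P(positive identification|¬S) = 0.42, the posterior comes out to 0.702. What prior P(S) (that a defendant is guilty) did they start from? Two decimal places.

P(S) = 0.60

Bayes' rule in odds form gives O(S|E) = O(S)·[P(E|S)/P(E|¬S)], hence O(S) = O(S|E)/LR.
Posterior odds = 0.702/(1−0.702) = 2.3557. LR = 0.66/0.42 = 1.5714.
Prior odds = 2.3557/1.5714 = 1.4991, so P(S) = 1.4991/(1+1.4991) ≈ 0.60.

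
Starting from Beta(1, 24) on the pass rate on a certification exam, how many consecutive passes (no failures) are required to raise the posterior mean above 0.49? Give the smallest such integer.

After k passes and 0 failures the posterior is Beta(1+k, 24), with mean (1+k)/(1+24+k).
Set (1+k)/(25+k) > 0.49 and solve: k > (0.49·25 − 1)/(1 − 0.49) = 22.059.
The smallest integer exceeding 22.059 is 23.

k = 23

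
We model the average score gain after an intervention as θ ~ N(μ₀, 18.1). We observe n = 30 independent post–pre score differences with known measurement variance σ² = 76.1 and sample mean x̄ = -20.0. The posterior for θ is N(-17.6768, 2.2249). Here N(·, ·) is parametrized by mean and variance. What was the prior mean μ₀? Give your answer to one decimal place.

The posterior mean is a precision-weighted average: μ_n = (τ₀μ₀ + τ_data·x̄)/(τ₀+τ_data), with τ₀=1/σ₀² and τ_data=n/σ².
Here τ₀ = 1/18.1 = 0.055249 and τ_data = 30/76.1 = 0.394218, so τ_n = 0.449467.
Rearranging for μ₀: μ₀ = (μ_n·τ_n − τ_data·x̄)/τ₀ = (-17.6768·0.449467 − 0.394218·-20.0) / 0.055249 = -0.060778/0.055249 ≈ -1.1.

μ₀ = -1.1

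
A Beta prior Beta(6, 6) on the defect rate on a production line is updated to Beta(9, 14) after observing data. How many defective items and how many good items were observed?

Beta is conjugate to the binomial likelihood: posterior = Beta(a+s, b+f).
Match parameters: s=9−6=3, f=14−6=8.

3 defective items and 8 good items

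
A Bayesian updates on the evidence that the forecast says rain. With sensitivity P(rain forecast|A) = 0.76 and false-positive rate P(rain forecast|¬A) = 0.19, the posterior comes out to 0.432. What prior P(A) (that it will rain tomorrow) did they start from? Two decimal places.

P(A) = 0.16

In odds form, posterior odds = prior odds × likelihood ratio, so prior odds = posterior odds ÷ LR.
Posterior odds = 0.432/(1−0.432) = 0.7606. LR = 0.76/0.19 = 4.0000.
Prior odds = 0.7606/4.0000 = 0.1902, so P(A) = 0.1902/(1+0.1902) ≈ 0.16.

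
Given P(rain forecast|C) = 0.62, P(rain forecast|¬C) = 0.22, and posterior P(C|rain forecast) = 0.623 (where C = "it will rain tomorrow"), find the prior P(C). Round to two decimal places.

P(C) = 0.37

Bayes' rule in odds form gives O(C|E) = O(C)·[P(E|C)/P(E|¬C)], hence O(C) = O(C|E)/LR.
Posterior odds = 0.623/(1−0.623) = 1.6525. LR = 0.62/0.22 = 2.8182.
Prior odds = 1.6525/2.8182 = 0.5864, so P(C) = 0.5864/(1+0.5864) ≈ 0.37.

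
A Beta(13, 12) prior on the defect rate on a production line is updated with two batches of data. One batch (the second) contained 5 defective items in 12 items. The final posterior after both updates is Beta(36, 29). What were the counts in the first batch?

18 defective items and 10 good items

Sequential conjugate updates are equivalent to a single update on the pooled data, so total successes = posterior α − prior α and total failures = posterior β − prior β.
Total across both batches: 36−13=23 defective items, 29−12=17 good items.
Subtract the second batch: 23−5=18 defective items and 17−7=10 good items.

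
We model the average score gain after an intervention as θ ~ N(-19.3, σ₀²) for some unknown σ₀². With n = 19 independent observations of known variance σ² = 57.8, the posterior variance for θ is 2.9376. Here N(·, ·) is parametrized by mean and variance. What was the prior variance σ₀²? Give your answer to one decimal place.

σ₀² = 85.5

For the Normal–Normal model with known σ², precisions add: τ_n = τ₀ + n/σ².
So 1/σ₀² = 1/2.9376 − 19/57.8 = 0.340414 − 0.328720 = 0.011694.
Hence σ₀² = 1/0.011694 ≈ 85.5.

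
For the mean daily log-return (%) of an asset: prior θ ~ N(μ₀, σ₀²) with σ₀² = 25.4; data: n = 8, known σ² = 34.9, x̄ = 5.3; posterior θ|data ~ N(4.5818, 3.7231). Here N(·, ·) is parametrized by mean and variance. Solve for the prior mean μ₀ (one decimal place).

μ₀ = 0.4

The posterior mean is a precision-weighted average: μ_n = (τ₀μ₀ + τ_data·x̄)/(τ₀+τ_data), with τ₀=1/σ₀² and τ_data=n/σ².
Here τ₀ = 1/25.4 = 0.039370 and τ_data = 8/34.9 = 0.229226, so τ_n = 0.268596.
Rearranging for μ₀: μ₀ = (μ_n·τ_n − τ_data·x̄)/τ₀ = (4.5818·0.268596 − 0.229226·5.3) / 0.039370 = 0.015755/0.039370 ≈ 0.4.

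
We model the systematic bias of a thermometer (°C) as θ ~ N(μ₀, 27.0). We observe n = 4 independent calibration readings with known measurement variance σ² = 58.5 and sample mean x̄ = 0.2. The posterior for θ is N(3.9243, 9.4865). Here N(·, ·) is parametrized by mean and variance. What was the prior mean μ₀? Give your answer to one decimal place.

The posterior mean is a precision-weighted average: μ_n = (τ₀μ₀ + τ_data·x̄)/(τ₀+τ_data), with τ₀=1/σ₀² and τ_data=n/σ².
Here τ₀ = 1/27.0 = 0.037037 and τ_data = 4/58.5 = 0.068376, so τ_n = 0.105413.
Rearranging for μ₀: μ₀ = (μ_n·τ_n − τ_data·x̄)/τ₀ = (3.9243·0.105413 − 0.068376·0.2) / 0.037037 = 0.399997/0.037037 ≈ 10.8.

μ₀ = 10.8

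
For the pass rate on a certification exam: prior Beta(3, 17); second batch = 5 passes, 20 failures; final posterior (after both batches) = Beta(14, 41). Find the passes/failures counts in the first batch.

Sequential conjugate updates are equivalent to a single update on the pooled data, so total successes = posterior α − prior α and total failures = posterior β − prior β.
Total across both batches: 14−3=11 passes, 41−17=24 failures.
Subtract the second batch: 11−5=6 passes and 24−20=4 failures.

6 passes and 4 failures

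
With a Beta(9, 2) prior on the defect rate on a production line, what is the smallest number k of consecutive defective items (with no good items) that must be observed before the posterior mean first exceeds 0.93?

After k defective items and 0 good items the posterior is Beta(9+k, 2), with mean (9+k)/(9+2+k).
Set (9+k)/(11+k) > 0.93 and solve: k > (0.93·11 − 9)/(1 − 0.93) = 17.571.
The smallest integer exceeding 17.571 is 18, and checking k=18: (27)/(29) = 0.9310 > 0.93.

k = 18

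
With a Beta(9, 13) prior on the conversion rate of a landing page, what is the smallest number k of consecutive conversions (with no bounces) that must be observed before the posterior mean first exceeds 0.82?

k = 51

After k conversions and 0 bounces the posterior is Beta(9+k, 13), with mean (9+k)/(9+13+k).
Set (9+k)/(22+k) > 0.82 and solve: k > (0.82·22 − 9)/(1 − 0.82) = 50.222.
The smallest integer exceeding 50.222 is 51.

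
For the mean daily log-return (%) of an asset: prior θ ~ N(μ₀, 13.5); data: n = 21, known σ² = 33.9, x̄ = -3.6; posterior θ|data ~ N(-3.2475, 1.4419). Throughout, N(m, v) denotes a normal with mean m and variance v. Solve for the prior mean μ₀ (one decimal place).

μ₀ = -0.3

With known observation variance, the Normal–Normal posterior has precision τ_n = τ₀ + n/σ² and mean μ_n = (τ₀μ₀ + (n/σ²)x̄)/τ_n.
Here τ₀ = 1/13.5 = 0.074074 and τ_data = 21/33.9 = 0.619469, so τ_n = 0.693543.
Rearranging for μ₀: μ₀ = (μ_n·τ_n − τ_data·x̄)/τ₀ = (-3.2475·0.693543 − 0.619469·-3.6) / 0.074074 = -0.022192/0.074074 ≈ -0.3.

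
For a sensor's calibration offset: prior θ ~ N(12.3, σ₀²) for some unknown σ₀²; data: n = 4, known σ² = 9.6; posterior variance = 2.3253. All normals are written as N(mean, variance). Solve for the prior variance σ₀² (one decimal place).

σ₀² = 74.7

Posterior precision equals prior precision plus data precision: 1/σ_n² = 1/σ₀² + n/σ².
So 1/σ₀² = 1/2.3253 − 4/9.6 = 0.430052 − 0.416667 = 0.013385.
Hence σ₀² = 1/0.013385 ≈ 74.7.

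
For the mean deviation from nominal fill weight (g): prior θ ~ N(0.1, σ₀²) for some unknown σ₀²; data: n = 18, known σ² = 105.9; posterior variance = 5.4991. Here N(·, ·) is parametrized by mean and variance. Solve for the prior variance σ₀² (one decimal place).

For the Normal–Normal model with known σ², precisions add: τ_n = τ₀ + n/σ².
So 1/σ₀² = 1/5.4991 − 18/105.9 = 0.181848 − 0.169972 = 0.011876.
Hence σ₀² = 1/0.011876 ≈ 84.2.

σ₀² = 84.2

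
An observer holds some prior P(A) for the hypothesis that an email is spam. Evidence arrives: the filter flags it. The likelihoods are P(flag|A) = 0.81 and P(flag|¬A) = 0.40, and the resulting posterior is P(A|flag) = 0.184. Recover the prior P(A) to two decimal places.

In odds form, posterior odds = prior odds × likelihood ratio, so prior odds = posterior odds ÷ LR.
Posterior odds = 0.184/(1−0.184) = 0.2255. LR = 0.81/0.40 = 2.0250.
Prior odds = 0.2255/2.0250 = 0.1114, so P(A) = 0.1114/(1+0.1114) ≈ 0.10.

P(A) = 0.10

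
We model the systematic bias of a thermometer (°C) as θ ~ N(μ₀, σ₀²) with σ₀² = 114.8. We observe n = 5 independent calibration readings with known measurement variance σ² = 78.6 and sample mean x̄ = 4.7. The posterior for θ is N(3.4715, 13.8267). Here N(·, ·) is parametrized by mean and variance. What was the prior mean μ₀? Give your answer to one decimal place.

The posterior mean is a precision-weighted average: μ_n = (τ₀μ₀ + τ_data·x̄)/(τ₀+τ_data), with τ₀=1/σ₀² and τ_data=n/σ².
Here τ₀ = 1/114.8 = 0.008711 and τ_data = 5/78.6 = 0.063613, so τ_n = 0.072324.
Rearranging for μ₀: μ₀ = (μ_n·τ_n − τ_data·x̄)/τ₀ = (3.4715·0.072324 − 0.063613·4.7) / 0.008711 = -0.047908/0.008711 ≈ -5.5.

μ₀ = -5.5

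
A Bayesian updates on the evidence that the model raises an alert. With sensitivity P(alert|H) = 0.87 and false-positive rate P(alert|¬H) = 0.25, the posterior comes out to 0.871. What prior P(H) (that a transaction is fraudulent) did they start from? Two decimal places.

P(H) = 0.66

In odds form, posterior odds = prior odds × likelihood ratio, so prior odds = posterior odds ÷ LR.
Posterior odds = 0.871/(1−0.871) = 6.7519. LR = 0.87/0.25 = 3.4800.
Prior odds = 6.7519/3.4800 = 1.9402, so P(H) = 1.9402/(1+1.9402) ≈ 0.66.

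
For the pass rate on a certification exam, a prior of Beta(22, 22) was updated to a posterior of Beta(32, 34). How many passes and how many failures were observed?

Beta is conjugate to the binomial likelihood: posterior = Beta(α+s, β+f).
Match parameters: s=32−22=10, f=34−22=12.

10 passes and 12 failures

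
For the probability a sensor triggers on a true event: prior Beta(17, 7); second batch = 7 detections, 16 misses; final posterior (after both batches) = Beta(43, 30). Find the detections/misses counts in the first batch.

Sequential conjugate updates are equivalent to a single update on the pooled data, so total successes = posterior α − prior α and total failures = posterior β − prior β.
Total across both batches: 43−17=26 detections, 30−7=23 misses.
Subtract the second batch: 26−7=19 detections and 23−16=7 misses.

19 detections and 7 misses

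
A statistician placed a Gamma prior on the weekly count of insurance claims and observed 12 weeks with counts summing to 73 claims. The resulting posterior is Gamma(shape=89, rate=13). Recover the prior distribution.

Gamma(shape=16, rate=1)

Gamma–Poisson conjugacy: posterior shape = α + Σxᵢ, posterior rate = β + n.
So α = 89 − 73 = 16 and β = 13 − 12 = 1.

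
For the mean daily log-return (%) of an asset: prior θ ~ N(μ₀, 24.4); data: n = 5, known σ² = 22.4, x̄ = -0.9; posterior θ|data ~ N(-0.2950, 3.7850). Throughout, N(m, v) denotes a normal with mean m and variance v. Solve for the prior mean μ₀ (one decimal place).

μ₀ = 3.0

The posterior mean is a precision-weighted average: μ_n = (τ₀μ₀ + τ_data·x̄)/(τ₀+τ_data), with τ₀=1/σ₀² and τ_data=n/σ².
Here τ₀ = 1/24.4 = 0.040984 and τ_data = 5/22.4 = 0.223214, so τ_n = 0.264198.
Rearranging for μ₀: μ₀ = (μ_n·τ_n − τ_data·x̄)/τ₀ = (-0.2950·0.264198 − 0.223214·-0.9) / 0.040984 = 0.122954/0.040984 ≈ 3.0.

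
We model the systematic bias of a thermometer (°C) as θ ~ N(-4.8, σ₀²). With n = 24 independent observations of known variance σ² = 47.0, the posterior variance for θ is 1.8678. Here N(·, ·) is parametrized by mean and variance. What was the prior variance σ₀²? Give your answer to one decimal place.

Posterior precision equals prior precision plus data precision: 1/σ_n² = 1/σ₀² + n/σ².
So 1/σ₀² = 1/1.8678 − 24/47.0 = 0.535389 − 0.510638 = 0.024751.
Hence σ₀² = 1/0.024751 ≈ 40.4.

σ₀² = 40.4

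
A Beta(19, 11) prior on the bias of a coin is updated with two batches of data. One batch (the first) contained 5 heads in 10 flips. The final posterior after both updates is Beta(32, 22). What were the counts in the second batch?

8 heads and 6 tails

Because Beta–binomial updating is additive in the counts, the combined data contributed (α_post−α_prior, β_post−β_prior) successes and failures.
Total across both batches: 32−19=13 heads, 22−11=11 tails.
Subtract the first batch: 13−5=8 heads and 11−5=6 tails.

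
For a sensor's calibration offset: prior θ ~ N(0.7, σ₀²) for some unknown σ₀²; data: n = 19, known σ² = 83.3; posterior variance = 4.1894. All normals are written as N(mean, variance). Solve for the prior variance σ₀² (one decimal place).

For the Normal–Normal model with known σ², precisions add: τ_n = τ₀ + n/σ².
So 1/σ₀² = 1/4.1894 − 19/83.3 = 0.238698 − 0.228091 = 0.010607.
Hence σ₀² = 1/0.010607 ≈ 94.3.

σ₀² = 94.3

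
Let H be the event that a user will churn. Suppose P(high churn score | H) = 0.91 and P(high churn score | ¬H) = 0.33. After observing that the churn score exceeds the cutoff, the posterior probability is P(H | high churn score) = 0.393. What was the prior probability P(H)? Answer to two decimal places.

Bayes' rule in odds form gives O(H|E) = O(H)·[P(E|H)/P(E|¬H)], hence O(H) = O(H|E)/LR.
Posterior odds = 0.393/(1−0.393) = 0.6474. LR = 0.91/0.33 = 2.7576.
Prior odds = 0.6474/2.7576 = 0.2348, so P(H) = 0.2348/(1+0.2348) ≈ 0.19.

P(H) = 0.19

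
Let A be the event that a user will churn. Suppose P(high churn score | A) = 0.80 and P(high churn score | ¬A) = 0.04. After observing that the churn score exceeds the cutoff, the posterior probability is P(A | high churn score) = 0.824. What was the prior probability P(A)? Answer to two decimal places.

P(A) = 0.19

Bayes' rule in odds form gives O(A|E) = O(A)·[P(E|A)/P(E|¬A)], hence O(A) = O(A|E)/LR.
Posterior odds = 0.824/(1−0.824) = 4.6818. LR = 0.80/0.04 = 20.0000.
Prior odds = 4.6818/20.0000 = 0.2341, so P(A) = 0.2341/(1+0.2341) ≈ 0.19.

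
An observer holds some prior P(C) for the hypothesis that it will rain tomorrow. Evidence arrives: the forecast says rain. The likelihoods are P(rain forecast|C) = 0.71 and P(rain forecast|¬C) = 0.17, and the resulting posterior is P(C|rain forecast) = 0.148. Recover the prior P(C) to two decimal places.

P(C) = 0.04

In odds form, posterior odds = prior odds × likelihood ratio, so prior odds = posterior odds ÷ LR.
Posterior odds = 0.148/(1−0.148) = 0.1737. LR = 0.71/0.17 = 4.1765.
Prior odds = 0.1737/4.1765 = 0.0416, so P(C) = 0.0416/(1+0.0416) ≈ 0.04.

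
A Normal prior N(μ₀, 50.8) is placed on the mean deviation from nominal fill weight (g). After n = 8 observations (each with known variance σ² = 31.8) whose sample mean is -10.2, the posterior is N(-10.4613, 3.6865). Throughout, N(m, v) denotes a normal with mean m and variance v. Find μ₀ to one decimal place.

The posterior mean is a precision-weighted average: μ_n = (τ₀μ₀ + τ_data·x̄)/(τ₀+τ_data), with τ₀=1/σ₀² and τ_data=n/σ².
Here τ₀ = 1/50.8 = 0.019685 and τ_data = 8/31.8 = 0.251572, so τ_n = 0.271257.
Rearranging for μ₀: μ₀ = (μ_n·τ_n − τ_data·x̄)/τ₀ = (-10.4613·0.271257 − 0.251572·-10.2) / 0.019685 = -0.271666/0.019685 ≈ -13.8.

μ₀ = -13.8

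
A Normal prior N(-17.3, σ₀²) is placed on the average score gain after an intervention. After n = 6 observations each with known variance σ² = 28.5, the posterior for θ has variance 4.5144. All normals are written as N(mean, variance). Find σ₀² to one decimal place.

σ₀² = 91.0

Posterior precision equals prior precision plus data precision: 1/σ_n² = 1/σ₀² + n/σ².
So 1/σ₀² = 1/4.5144 − 6/28.5 = 0.221513 − 0.210526 = 0.010987.
Hence σ₀² = 1/0.010987 ≈ 91.0.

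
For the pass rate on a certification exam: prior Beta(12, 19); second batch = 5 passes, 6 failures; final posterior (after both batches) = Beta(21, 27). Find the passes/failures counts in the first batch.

Because Beta–binomial updating is additive in the counts, the combined data contributed (α_post−α_prior, β_post−β_prior) successes and failures.
Total across both batches: 21−12=9 passes, 27−19=8 failures.
Subtract the second batch: 9−5=4 passes and 8−6=2 failures.

4 passes and 2 failures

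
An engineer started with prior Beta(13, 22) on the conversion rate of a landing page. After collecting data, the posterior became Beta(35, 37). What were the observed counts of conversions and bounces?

22 conversions and 15 bounces

Beta is conjugate to the binomial likelihood: posterior = Beta(a+s, b+f).
Match parameters: s=35−13=22, f=37−22=15.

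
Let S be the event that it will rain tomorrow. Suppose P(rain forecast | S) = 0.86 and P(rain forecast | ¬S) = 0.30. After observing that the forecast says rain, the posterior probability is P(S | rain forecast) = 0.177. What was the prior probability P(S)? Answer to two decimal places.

P(S) = 0.07

In odds form, posterior odds = prior odds × likelihood ratio, so prior odds = posterior odds ÷ LR.
Posterior odds = 0.177/(1−0.177) = 0.2151. LR = 0.86/0.30 = 2.8667.
Prior odds = 0.2151/2.8667 = 0.0750, so P(S) = 0.0750/(1+0.0750) ≈ 0.07.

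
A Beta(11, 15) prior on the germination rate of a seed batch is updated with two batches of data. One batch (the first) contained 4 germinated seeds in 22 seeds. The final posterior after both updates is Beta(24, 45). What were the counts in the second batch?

Sequential conjugate updates are equivalent to a single update on the pooled data, so total successes = posterior α − prior α and total failures = posterior β − prior β.
Total across both batches: 24−11=13 germinated seeds, 45−15=30 non-germinating seeds.
Subtract the first batch: 13−4=9 germinated seeds and 30−18=12 non-germinating seeds.

9 germinated seeds and 12 non-germinating seeds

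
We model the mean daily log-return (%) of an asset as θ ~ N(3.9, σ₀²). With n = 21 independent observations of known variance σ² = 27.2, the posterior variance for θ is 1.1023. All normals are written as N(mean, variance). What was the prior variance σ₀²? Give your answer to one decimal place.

σ₀² = 7.4

For the Normal–Normal model with known σ², precisions add: τ_n = τ₀ + n/σ².
So 1/σ₀² = 1/1.1023 − 21/27.2 = 0.907194 − 0.772059 = 0.135135.
Hence σ₀² = 1/0.135135 ≈ 7.4.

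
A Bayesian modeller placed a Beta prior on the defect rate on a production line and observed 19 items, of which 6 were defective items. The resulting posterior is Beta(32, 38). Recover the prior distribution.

Beta is conjugate to the binomial likelihood: posterior = Beta(α+s, β+f).
Subtract the data counts: 32−6=26, 38−13=25.

Beta(26, 25)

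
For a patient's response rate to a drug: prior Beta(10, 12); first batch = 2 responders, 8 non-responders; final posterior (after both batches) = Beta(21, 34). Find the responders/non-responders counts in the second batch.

Sequential conjugate updates are equivalent to a single update on the pooled data, so total successes = posterior α − prior α and total failures = posterior β − prior β.
Total across both batches: 21−10=11 responders, 34−12=22 non-responders.
Subtract the first batch: 11−2=9 responders and 22−8=14 non-responders.

9 responders and 14 non-responders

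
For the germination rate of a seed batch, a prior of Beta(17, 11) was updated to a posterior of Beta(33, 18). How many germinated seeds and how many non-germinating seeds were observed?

Under Beta–binomial conjugacy the posterior parameters are (α+s, β+f).
So s = 33 − 17 = 16 and f = 18 − 11 = 7.

16 germinated seeds and 7 non-germinating seeds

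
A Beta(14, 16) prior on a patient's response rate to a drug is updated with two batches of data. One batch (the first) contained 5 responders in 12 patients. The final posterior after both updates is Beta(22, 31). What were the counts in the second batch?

Sequential conjugate updates are equivalent to a single update on the pooled data, so total successes = posterior α − prior α and total failures = posterior β − prior β.
Total across both batches: 22−14=8 responders, 31−16=15 non-responders.
Subtract the first batch: 8−5=3 responders and 15−7=8 non-responders.

3 responders and 8 non-responders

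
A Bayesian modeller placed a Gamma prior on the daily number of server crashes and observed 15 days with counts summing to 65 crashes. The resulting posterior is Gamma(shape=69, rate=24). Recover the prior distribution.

Gamma(shape=4, rate=9)

Gamma–Poisson conjugacy: posterior shape = α + Σxᵢ, posterior rate = β + n.
So α = 69 − 65 = 4 and β = 24 − 15 = 9.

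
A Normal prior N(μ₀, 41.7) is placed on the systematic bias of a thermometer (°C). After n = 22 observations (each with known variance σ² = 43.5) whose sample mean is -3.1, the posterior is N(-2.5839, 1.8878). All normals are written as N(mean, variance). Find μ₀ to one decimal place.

μ₀ = 8.3

The posterior mean is a precision-weighted average: μ_n = (τ₀μ₀ + τ_data·x̄)/(τ₀+τ_data), with τ₀=1/σ₀² and τ_data=n/σ².
Here τ₀ = 1/41.7 = 0.023981 and τ_data = 22/43.5 = 0.505747, so τ_n = 0.529728.
Rearranging for μ₀: μ₀ = (μ_n·τ_n − τ_data·x̄)/τ₀ = (-2.5839·0.529728 − 0.505747·-3.1) / 0.023981 = 0.199052/0.023981 ≈ 8.3.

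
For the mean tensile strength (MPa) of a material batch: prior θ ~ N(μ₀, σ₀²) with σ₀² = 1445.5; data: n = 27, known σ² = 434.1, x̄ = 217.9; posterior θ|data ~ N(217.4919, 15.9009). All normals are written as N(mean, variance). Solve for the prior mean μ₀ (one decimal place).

The posterior mean is a precision-weighted average: μ_n = (τ₀μ₀ + τ_data·x̄)/(τ₀+τ_data), with τ₀=1/σ₀² and τ_data=n/σ².
Here τ₀ = 1/1445.5 = 0.000692 and τ_data = 27/434.1 = 0.062198, so τ_n = 0.062890.
Rearranging for μ₀: μ₀ = (μ_n·τ_n − τ_data·x̄)/τ₀ = (217.4919·0.062890 − 0.062198·217.9) / 0.000692 = 0.125121/0.000692 ≈ 180.8.

μ₀ = 180.8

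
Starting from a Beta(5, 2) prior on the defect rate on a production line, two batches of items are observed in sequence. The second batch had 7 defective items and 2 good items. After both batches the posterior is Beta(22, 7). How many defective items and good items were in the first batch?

Sequential conjugate updates are equivalent to a single update on the pooled data, so total successes = posterior α − prior α and total failures = posterior β − prior β.
Total across both batches: 22−5=17 defective items, 7−2=5 good items.
Subtract the second batch: 17−7=10 defective items and 5−2=3 good items.

10 defective items and 3 good items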